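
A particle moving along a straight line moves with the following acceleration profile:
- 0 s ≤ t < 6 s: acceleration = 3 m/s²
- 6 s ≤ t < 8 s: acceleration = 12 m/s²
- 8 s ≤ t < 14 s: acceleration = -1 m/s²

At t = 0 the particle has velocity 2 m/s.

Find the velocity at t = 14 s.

Δv equals the area under the a-t graph; then v = v₀ + Δv.
0–6 s: 3 × 6 = 18 m/s
6–8 s: 12 × 2 = 24 m/s
8–14 s: -1 × 6 = -6 m/s
Δv = 36 m/s, so v(14) = 2 + (36) = 38 m/s.

38 m/s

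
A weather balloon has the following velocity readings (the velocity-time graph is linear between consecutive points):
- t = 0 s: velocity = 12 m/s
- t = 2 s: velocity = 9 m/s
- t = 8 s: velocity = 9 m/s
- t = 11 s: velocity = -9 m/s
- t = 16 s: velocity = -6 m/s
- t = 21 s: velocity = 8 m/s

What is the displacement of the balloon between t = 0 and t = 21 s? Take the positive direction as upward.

42.5 m

Net displacement equals the area under the velocity-time graph (areas below the axis count negative).
0–2 s: ½(12 + 9)(2) = 21 m
2–8 s: 9 × 6 = 54 m
8–11 s: ½(9 + -9)(3) = 0 m
11–16 s: ½(-9 + -6)(5) = -37.5 m
16–21 s: ½(-6 + 8)(5) = 5 m
Net displacement = 42.5 m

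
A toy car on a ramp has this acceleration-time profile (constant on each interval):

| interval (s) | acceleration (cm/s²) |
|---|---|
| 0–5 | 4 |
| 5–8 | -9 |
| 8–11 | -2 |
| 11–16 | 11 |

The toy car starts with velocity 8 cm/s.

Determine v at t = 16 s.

Δv equals the area under the a-t graph; then v = v₀ + Δv.
0–5 s: 4 × 5 = 20 cm/s
5–8 s: -9 × 3 = -27 cm/s
8–11 s: -2 × 3 = -6 cm/s
11–16 s: 11 × 5 = 55 cm/s
Δv = 42 cm/s, so v(16) = 8 + (42) = 50 cm/s.

50 cm/s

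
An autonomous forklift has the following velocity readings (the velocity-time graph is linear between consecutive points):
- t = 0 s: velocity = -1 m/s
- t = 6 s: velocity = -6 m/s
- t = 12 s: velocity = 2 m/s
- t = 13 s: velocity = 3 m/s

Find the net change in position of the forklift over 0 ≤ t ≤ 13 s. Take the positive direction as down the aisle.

Displacement is the signed area under the v-t curve.
0–6 s: ½(-1 + -6)(6) = -21 m
6–12 s: ½(-6 + 2)(6) = -12 m
12–13 s: ½(2 + 3)(1) = 2.5 m
Net displacement = -30.5 m

-30.5 m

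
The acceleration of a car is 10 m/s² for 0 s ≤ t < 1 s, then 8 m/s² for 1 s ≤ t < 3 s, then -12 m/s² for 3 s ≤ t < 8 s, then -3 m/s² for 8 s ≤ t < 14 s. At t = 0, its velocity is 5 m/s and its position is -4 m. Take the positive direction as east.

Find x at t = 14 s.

-171 m

On each constant-a segment, Δv = aΔt and Δx = v₀Δt + ½aΔt²; chain segment to segment.
0–1 s: v starts 5 m/s; Δx = 5·1 + ½·10·1² = 10 m; v ends 15 m/s.
1–3 s: v starts 15 m/s; Δx = 15·2 + ½·8·2² = 46 m; v ends 31 m/s.
3–8 s: v starts 31 m/s; Δx = 31·5 + ½·-12·5² = 5 m; v ends -29 m/s.
8–14 s: v starts -29 m/s; Δx = -29·6 + ½·-3·6² = -228 m; v ends -47 m/s.
x(14) = -4 + Σ Δx = -171 m.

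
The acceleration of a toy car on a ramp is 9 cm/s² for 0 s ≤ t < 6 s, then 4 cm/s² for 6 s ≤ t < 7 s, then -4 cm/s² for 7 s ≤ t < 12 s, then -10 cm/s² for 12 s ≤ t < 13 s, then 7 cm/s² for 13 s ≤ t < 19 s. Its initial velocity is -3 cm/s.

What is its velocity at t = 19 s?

67 cm/s

Δv equals the area under the a-t graph; then v = v₀ + Δv.
0–6 s: 9 × 6 = 54 cm/s
6–7 s: 4 × 1 = 4 cm/s
7–12 s: -4 × 5 = -20 cm/s
12–13 s: -10 × 1 = -10 cm/s
13–19 s: 7 × 6 = 42 cm/s
Δv = 70 cm/s, so v(19) = -3 + (70) = 67 cm/s.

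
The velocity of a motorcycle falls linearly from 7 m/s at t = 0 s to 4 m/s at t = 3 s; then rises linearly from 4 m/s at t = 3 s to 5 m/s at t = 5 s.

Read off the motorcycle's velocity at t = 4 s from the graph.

4.5 m/s

On 3–5 s the graph is linear from 4 to 5 m/s: v(4) = 4 + (5 − 4)·(4 − 3)/(5 − 3) = 4.5 m/s.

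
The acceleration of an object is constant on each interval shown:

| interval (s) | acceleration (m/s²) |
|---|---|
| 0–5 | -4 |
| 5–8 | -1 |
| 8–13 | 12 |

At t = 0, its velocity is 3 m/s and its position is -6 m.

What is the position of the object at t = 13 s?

-46.5 m

On each constant-a segment, Δv = aΔt and Δx = v₀Δt + ½aΔt²; chain segment to segment.
0–5 s: v starts 3 m/s; Δx = 3·5 + ½·-4·5² = -35 m; v ends -17 m/s.
5–8 s: v starts -17 m/s; Δx = -17·3 + ½·-1·3² = -55.5 m; v ends -20 m/s.
8–13 s: v starts -20 m/s; Δx = -20·5 + ½·12·5² = 50 m; v ends 40 m/s.
x(13) = -6 + Σ Δx = -46.5 m.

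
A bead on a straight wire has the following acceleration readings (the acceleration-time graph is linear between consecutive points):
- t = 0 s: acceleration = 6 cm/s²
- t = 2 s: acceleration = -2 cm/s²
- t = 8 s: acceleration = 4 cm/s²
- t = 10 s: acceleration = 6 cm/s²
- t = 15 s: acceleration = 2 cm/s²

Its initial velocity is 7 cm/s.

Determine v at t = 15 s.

Δv equals the area under the a-t graph; then v = v₀ + Δv.
0–2 s: ½(6 + -2)(2) = 4 cm/s
2–8 s: ½(-2 + 4)(6) = 6 cm/s
8–10 s: ½(4 + 6)(2) = 10 cm/s
10–15 s: ½(6 + 2)(5) = 20 cm/s
Δv = 40 cm/s, so v(15) = 7 + (40) = 47 cm/s.

47 cm/s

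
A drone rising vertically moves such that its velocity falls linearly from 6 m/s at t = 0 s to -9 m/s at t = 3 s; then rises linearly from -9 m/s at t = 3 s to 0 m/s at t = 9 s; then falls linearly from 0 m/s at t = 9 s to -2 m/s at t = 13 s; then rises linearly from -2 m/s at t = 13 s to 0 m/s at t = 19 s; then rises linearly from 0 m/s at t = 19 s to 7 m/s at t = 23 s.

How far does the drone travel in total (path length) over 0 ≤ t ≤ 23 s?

Total distance travelled is ∫|v| dt — sum the magnitudes of each area piece.
0–3 s: v = 0 at t = 1.2 s; triangle areas 3.6 + 8.1 = 11.7 m
3–9 s: |½(-9 + 0)(6)| = 27 m
9–13 s: |½(0 + -2)(4)| = 4 m
13–19 s: |½(-2 + 0)(6)| = 6 m
19–23 s: |½(0 + 7)(4)| = 14 m
Total distance = 62.7 m

62.7 m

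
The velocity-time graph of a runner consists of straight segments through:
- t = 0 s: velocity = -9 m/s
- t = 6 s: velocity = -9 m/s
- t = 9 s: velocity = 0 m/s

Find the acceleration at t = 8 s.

3 m/s²

Acceleration is the slope of the v-t graph on 6–9 s: (0 − -9)/(9 − 6) = 3 m/s².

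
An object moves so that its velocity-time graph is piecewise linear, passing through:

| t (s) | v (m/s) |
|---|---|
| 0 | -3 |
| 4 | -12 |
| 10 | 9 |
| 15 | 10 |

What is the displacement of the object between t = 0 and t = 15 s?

8.5 m

Net displacement equals the area under the velocity-time graph (areas below the axis count negative).
0–4 s: ½(-3 + -12)(4) = -30 m
4–10 s: ½(-12 + 9)(6) = -9 m
10–15 s: ½(9 + 10)(5) = 47.5 m
Net displacement = 8.5 m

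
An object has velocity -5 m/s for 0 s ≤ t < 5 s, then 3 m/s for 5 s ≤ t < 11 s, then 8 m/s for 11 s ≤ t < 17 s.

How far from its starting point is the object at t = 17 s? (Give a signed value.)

Net displacement equals the area under the velocity-time graph (areas below the axis count negative).
0–5 s: -5 × 5 = -25 m
5–11 s: 3 × 6 = 18 m
11–17 s: 8 × 6 = 48 m
Net displacement = 41 m

41 m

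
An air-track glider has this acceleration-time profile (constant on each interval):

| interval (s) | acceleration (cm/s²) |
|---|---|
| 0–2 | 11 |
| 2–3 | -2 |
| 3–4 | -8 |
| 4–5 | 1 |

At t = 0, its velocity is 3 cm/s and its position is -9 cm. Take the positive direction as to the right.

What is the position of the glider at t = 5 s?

77.5 cm

On each constant-a segment, Δv = aΔt and Δx = v₀Δt + ½aΔt²; chain segment to segment.
0–2 s: v starts 3 cm/s; Δx = 3·2 + ½·11·2² = 28 cm; v ends 25 cm/s.
2–3 s: v starts 25 cm/s; Δx = 25·1 + ½·-2·1² = 24 cm; v ends 23 cm/s.
3–4 s: v starts 23 cm/s; Δx = 23·1 + ½·-8·1² = 19 cm; v ends 15 cm/s.
4–5 s: v starts 15 cm/s; Δx = 15·1 + ½·1·1² = 15.5 cm; v ends 16 cm/s.
x(5) = -9 + Σ Δx = 77.5 cm.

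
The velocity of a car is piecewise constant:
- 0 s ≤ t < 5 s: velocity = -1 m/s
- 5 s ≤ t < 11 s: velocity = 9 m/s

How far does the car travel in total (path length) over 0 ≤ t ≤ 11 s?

59 m

Distance (not displacement) is the total path length: add the absolute areas under v-t.
0–5 s: |-1| × 5 = 5 m
5–11 s: |9| × 6 = 54 m
Total distance = 59 m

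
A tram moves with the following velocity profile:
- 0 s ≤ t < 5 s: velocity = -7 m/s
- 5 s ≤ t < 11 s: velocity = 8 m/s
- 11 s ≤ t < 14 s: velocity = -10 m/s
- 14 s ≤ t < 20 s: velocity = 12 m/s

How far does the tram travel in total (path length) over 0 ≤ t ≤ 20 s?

185 m

Distance (not displacement) is the total path length: add the absolute areas under v-t.
0–5 s: |-7| × 5 = 35 m
5–11 s: |8| × 6 = 48 m
11–14 s: |-10| × 3 = 30 m
14–20 s: |12| × 6 = 72 m
Total distance = 185 m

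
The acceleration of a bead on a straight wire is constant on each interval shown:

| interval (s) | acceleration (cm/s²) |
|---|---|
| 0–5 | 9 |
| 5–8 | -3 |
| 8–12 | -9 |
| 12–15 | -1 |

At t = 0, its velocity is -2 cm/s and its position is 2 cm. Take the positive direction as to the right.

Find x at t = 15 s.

On each constant-a segment, Δv = aΔt and Δx = v₀Δt + ½aΔt²; chain segment to segment.
0–5 s: v starts -2 cm/s; Δx = -2·5 + ½·9·5² = 102.5 cm; v ends 43 cm/s.
5–8 s: v starts 43 cm/s; Δx = 43·3 + ½·-3·3² = 115.5 cm; v ends 34 cm/s.
8–12 s: v starts 34 cm/s; Δx = 34·4 + ½·-9·4² = 64 cm; v ends -2 cm/s.
12–15 s: v starts -2 cm/s; Δx = -2·3 + ½·-1·3² = -10.5 cm; v ends -5 cm/s.
x(15) = 2 + Σ Δx = 273.5 cm.

273.5 cm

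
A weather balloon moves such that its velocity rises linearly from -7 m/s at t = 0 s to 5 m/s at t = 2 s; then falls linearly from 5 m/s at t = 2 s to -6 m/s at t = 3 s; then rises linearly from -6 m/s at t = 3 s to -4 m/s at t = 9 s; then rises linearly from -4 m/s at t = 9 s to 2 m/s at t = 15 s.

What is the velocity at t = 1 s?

-1 m/s

On 0–2 s the graph is linear from -7 to 5 m/s: v(1) = -7 + (5 − -7)·(1 − 0)/(2 − 0) = -1 m/s.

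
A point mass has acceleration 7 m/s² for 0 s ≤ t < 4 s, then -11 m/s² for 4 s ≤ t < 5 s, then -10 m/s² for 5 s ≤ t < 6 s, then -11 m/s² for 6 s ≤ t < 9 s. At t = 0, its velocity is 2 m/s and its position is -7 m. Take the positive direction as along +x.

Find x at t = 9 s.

On each constant-a segment, Δv = aΔt and Δx = v₀Δt + ½aΔt²; chain segment to segment.
0–4 s: v starts 2 m/s; Δx = 2·4 + ½·7·4² = 64 m; v ends 30 m/s.
4–5 s: v starts 30 m/s; Δx = 30·1 + ½·-11·1² = 24.5 m; v ends 19 m/s.
5–6 s: v starts 19 m/s; Δx = 19·1 + ½·-10·1² = 14 m; v ends 9 m/s.
6–9 s: v starts 9 m/s; Δx = 9·3 + ½·-11·3² = -22.5 m; v ends -24 m/s.
x(9) = -7 + Σ Δx = 73 m.

73 m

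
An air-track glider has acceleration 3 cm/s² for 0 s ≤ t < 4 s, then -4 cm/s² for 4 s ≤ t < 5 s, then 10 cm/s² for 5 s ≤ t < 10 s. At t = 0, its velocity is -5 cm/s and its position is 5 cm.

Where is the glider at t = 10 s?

154 cm

On each constant-a segment, Δv = aΔt and Δx = v₀Δt + ½aΔt²; chain segment to segment.
0–4 s: v starts -5 cm/s; Δx = -5·4 + ½·3·4² = 4 cm; v ends 7 cm/s.
4–5 s: v starts 7 cm/s; Δx = 7·1 + ½·-4·1² = 5 cm; v ends 3 cm/s.
5–10 s: v starts 3 cm/s; Δx = 3·5 + ½·10·5² = 140 cm; v ends 53 cm/s.
x(10) = 5 + Σ Δx = 154 cm.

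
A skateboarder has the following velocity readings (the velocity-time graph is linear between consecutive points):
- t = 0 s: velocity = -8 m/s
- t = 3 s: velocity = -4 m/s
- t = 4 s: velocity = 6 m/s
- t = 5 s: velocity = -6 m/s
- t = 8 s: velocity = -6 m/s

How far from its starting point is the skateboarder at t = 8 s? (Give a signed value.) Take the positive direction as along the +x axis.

-35 m

Displacement is the signed area under the v-t curve.
0–3 s: ½(-8 + -4)(3) = -18 m
3–4 s: ½(-4 + 6)(1) = 1 m
4–5 s: ½(6 + -6)(1) = 0 m
5–8 s: -6 × 3 = -18 m
Net displacement = -35 m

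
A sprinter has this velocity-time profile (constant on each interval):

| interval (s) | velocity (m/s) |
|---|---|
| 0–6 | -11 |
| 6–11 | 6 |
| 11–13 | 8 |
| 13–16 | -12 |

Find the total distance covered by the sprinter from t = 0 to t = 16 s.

Distance (not displacement) is the total path length: add the absolute areas under v-t.
0–6 s: |-11| × 6 = 66 m
6–11 s: |6| × 5 = 30 m
11–13 s: |8| × 2 = 16 m
13–16 s: |-12| × 3 = 36 m
Total distance = 148 m

148 m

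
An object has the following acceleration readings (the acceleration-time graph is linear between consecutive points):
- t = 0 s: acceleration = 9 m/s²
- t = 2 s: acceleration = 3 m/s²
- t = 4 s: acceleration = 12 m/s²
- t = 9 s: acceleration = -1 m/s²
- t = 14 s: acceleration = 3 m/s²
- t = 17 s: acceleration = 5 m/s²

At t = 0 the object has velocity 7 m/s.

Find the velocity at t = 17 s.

Δv equals the area under the a-t graph; then v = v₀ + Δv.
0–2 s: ½(9 + 3)(2) = 12 m/s
2–4 s: ½(3 + 12)(2) = 15 m/s
4–9 s: ½(12 + -1)(5) = 27.5 m/s
9–14 s: ½(-1 + 3)(5) = 5 m/s
14–17 s: ½(3 + 5)(3) = 12 m/s
Δv = 71.5 m/s, so v(17) = 7 + (71.5) = 78.5 m/s.

78.5 m/s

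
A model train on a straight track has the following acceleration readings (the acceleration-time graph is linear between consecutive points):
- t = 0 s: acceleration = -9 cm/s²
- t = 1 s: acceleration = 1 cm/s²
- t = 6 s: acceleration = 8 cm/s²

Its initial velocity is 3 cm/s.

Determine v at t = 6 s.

Δv equals the area under the a-t graph; then v = v₀ + Δv.
0–1 s: ½(-9 + 1)(1) = -4 cm/s
1–6 s: ½(1 + 8)(5) = 22.5 cm/s
Δv = 18.5 cm/s, so v(6) = 3 + (18.5) = 21.5 cm/s.

21.5 cm/s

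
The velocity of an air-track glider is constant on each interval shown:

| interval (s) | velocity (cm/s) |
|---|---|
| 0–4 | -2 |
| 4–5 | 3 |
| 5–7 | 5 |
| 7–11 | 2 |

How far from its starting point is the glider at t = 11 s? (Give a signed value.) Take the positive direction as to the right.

Displacement is the signed area under the v-t curve.
0–4 s: -2 × 4 = -8 cm
4–5 s: 3 × 1 = 3 cm
5–7 s: 5 × 2 = 10 cm
7–11 s: 2 × 4 = 8 cm
Net displacement = 13 cm

13 cm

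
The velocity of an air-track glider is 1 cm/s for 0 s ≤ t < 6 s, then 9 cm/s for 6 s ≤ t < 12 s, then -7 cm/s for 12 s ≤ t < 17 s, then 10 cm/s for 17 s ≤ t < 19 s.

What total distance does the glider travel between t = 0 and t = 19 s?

115 cm

Total distance travelled is ∫|v| dt — sum the magnitudes of each area piece.
0–6 s: |1| × 6 = 6 cm
6–12 s: |9| × 6 = 54 cm
12–17 s: |-7| × 5 = 35 cm
17–19 s: |10| × 2 = 20 cm
Total distance = 115 cm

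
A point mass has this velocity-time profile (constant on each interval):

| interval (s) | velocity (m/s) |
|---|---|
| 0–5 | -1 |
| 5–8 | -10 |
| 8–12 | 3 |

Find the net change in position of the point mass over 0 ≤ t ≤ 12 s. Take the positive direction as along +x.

-23 m

Net displacement equals the area under the velocity-time graph (areas below the axis count negative).
0–5 s: -1 × 5 = -5 m
5–8 s: -10 × 3 = -30 m
8–12 s: 3 × 4 = 12 m
Net displacement = -23 m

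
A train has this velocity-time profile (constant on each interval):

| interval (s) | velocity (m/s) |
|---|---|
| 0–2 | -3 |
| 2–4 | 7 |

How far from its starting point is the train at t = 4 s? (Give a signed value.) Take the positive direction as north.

Net displacement equals the area under the velocity-time graph (areas below the axis count negative).
0–2 s: -3 × 2 = -6 m
2–4 s: 7 × 2 = 14 m
Net displacement = 8 m

8 m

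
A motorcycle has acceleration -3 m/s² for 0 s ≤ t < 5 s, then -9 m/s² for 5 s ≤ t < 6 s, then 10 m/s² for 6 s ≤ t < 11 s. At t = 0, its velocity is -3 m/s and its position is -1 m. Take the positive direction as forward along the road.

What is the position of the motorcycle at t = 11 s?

-86 m

On each constant-a segment, Δv = aΔt and Δx = v₀Δt + ½aΔt²; chain segment to segment.
0–5 s: v starts -3 m/s; Δx = -3·5 + ½·-3·5² = -52.5 m; v ends -18 m/s.
5–6 s: v starts -18 m/s; Δx = -18·1 + ½·-9·1² = -22.5 m; v ends -27 m/s.
6–11 s: v starts -27 m/s; Δx = -27·5 + ½·10·5² = -10 m; v ends 23 m/s.
x(11) = -1 + Σ Δx = -86 m.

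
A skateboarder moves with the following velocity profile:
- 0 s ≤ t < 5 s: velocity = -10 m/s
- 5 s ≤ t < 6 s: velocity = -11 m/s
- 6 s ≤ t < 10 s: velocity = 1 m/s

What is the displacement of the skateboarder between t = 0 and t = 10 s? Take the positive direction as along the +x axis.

-57 m

Displacement is the signed area under the v-t curve.
0–5 s: -10 × 5 = -50 m
5–6 s: -11 × 1 = -11 m
6–10 s: 1 × 4 = 4 m
Net displacement = -57 m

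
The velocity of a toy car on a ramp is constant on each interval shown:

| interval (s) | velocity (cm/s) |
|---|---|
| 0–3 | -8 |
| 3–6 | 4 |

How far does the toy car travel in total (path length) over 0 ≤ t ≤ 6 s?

Total distance travelled is ∫|v| dt — sum the magnitudes of each area piece.
0–3 s: |-8| × 3 = 24 cm
3–6 s: |4| × 3 = 12 cm
Total distance = 36 cm

36 cm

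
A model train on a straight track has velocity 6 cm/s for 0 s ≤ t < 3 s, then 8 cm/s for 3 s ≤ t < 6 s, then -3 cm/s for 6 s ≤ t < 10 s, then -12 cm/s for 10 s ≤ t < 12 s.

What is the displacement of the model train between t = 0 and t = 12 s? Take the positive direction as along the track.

Net displacement equals the area under the velocity-time graph (areas below the axis count negative).
0–3 s: 6 × 3 = 18 cm
3–6 s: 8 × 3 = 24 cm
6–10 s: -3 × 4 = -12 cm
10–12 s: -12 × 2 = -24 cm
Net displacement = 6 cm

6 cm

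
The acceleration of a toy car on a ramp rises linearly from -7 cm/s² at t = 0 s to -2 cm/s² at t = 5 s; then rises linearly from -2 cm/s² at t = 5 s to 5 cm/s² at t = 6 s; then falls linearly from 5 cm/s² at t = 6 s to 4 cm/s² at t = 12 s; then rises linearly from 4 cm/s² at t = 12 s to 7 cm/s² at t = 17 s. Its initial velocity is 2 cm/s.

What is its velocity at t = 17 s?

Δv equals the area under the a-t graph; then v = v₀ + Δv.
0–5 s: ½(-7 + -2)(5) = -22.5 cm/s
5–6 s: ½(-2 + 5)(1) = 1.5 cm/s
6–12 s: ½(5 + 4)(6) = 27 cm/s
12–17 s: ½(4 + 7)(5) = 27.5 cm/s
Δv = 33.5 cm/s, so v(17) = 2 + (33.5) = 35.5 cm/s.

35.5 cm/s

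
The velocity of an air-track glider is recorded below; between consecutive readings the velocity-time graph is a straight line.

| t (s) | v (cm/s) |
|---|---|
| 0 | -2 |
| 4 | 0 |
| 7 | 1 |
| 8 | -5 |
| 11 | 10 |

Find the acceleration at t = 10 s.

5 cm/s²

Acceleration is the slope of the v-t graph on 8–11 s: (10 − -5)/(11 − 8) = 5 cm/s².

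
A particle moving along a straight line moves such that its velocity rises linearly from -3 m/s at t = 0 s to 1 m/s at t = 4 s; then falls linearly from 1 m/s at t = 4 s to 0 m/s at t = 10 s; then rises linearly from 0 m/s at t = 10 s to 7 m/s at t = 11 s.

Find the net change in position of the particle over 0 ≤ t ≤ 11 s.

Displacement is the signed area under the v-t curve.
0–4 s: ½(-3 + 1)(4) = -4 m
4–10 s: ½(1 + 0)(6) = 3 m
10–11 s: ½(0 + 7)(1) = 3.5 m
Net displacement = 2.5 m

2.5 m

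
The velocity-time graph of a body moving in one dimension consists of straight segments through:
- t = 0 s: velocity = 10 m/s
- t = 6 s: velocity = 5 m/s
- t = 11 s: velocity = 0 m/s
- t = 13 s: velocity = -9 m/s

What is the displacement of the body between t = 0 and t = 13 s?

48.5 m

Displacement is the signed area under the v-t curve.
0–6 s: ½(10 + 5)(6) = 45 m
6–11 s: ½(5 + 0)(5) = 12.5 m
11–13 s: ½(0 + -9)(2) = -9 m
Net displacement = 48.5 m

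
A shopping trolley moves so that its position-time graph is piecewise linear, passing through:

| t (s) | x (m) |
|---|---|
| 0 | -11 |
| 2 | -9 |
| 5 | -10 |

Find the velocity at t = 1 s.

Velocity is the slope of the x-t graph on 0–2 s: (-9 − -11)/(2 − 0) = 1 m/s.

1 m/s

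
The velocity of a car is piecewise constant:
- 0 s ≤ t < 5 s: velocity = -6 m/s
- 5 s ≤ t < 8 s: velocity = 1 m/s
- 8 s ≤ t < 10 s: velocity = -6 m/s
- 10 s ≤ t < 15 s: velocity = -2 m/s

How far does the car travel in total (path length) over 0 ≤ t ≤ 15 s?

Distance (not displacement) is the total path length: add the absolute areas under v-t.
0–5 s: |-6| × 5 = 30 m
5–8 s: |1| × 3 = 3 m
8–10 s: |-6| × 2 = 12 m
10–15 s: |-2| × 5 = 10 m
Total distance = 55 m

55 m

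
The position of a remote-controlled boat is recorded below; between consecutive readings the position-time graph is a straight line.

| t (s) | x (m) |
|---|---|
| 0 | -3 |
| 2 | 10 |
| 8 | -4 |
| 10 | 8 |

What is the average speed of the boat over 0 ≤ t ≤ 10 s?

Average speed = (total path length)/(elapsed time); on a piecewise-linear x-t graph the path length is Σ|Δx|.
0–2 s: |Δx| = |10 − -3| = 13 m
2–8 s: |Δx| = |-4 − 10| = 14 m
8–10 s: |Δx| = |8 − -4| = 12 m
Total path = 39 m; average speed = 39/10 = 3.9 m/s.

3.9 m/s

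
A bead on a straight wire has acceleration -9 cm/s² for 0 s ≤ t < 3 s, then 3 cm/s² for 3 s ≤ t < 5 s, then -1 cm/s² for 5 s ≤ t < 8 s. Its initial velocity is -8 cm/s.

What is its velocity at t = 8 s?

Δv equals the area under the a-t graph; then v = v₀ + Δv.
0–3 s: -9 × 3 = -27 cm/s
3–5 s: 3 × 2 = 6 cm/s
5–8 s: -1 × 3 = -3 cm/s
Δv = -24 cm/s, so v(8) = -8 + (-24) = -32 cm/s.

-32 cm/s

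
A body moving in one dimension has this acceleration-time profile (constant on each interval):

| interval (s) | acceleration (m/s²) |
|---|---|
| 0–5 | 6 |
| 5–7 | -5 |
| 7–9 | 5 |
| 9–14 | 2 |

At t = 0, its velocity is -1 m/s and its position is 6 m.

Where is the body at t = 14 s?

342 m

On each constant-a segment, Δv = aΔt and Δx = v₀Δt + ½aΔt²; chain segment to segment.
0–5 s: v starts -1 m/s; Δx = -1·5 + ½·6·5² = 70 m; v ends 29 m/s.
5–7 s: v starts 29 m/s; Δx = 29·2 + ½·-5·2² = 48 m; v ends 19 m/s.
7–9 s: v starts 19 m/s; Δx = 19·2 + ½·5·2² = 48 m; v ends 29 m/s.
9–14 s: v starts 29 m/s; Δx = 29·5 + ½·2·5² = 170 m; v ends 39 m/s.
x(14) = 6 + Σ Δx = 342 m.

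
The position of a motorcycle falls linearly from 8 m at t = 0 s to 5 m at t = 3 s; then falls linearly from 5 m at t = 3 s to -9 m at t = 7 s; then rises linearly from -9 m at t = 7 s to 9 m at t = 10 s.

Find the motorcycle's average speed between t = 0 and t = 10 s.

Average speed = (total path length)/(elapsed time); on a piecewise-linear x-t graph the path length is Σ|Δx|.
0–3 s: |Δx| = |5 − 8| = 3 m
3–7 s: |Δx| = |-9 − 5| = 14 m
7–10 s: |Δx| = |9 − -9| = 18 m
Total path = 35 m; average speed = 35/10 = 3.5 m/s.

3.5 m/s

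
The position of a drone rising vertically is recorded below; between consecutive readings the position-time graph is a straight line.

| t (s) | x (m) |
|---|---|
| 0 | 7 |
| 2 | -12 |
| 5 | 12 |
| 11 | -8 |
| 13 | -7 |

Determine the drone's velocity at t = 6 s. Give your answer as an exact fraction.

-10/3 m/s

Velocity is the slope of the x-t graph on 5–11 s: (-8 − 12)/(11 − 5) = -10/3 m/s.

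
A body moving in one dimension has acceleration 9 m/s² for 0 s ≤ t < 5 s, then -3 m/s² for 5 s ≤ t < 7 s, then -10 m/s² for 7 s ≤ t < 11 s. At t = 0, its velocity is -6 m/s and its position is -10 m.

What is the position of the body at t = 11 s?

On each constant-a segment, Δv = aΔt and Δx = v₀Δt + ½aΔt²; chain segment to segment.
0–5 s: v starts -6 m/s; Δx = -6·5 + ½·9·5² = 82.5 m; v ends 39 m/s.
5–7 s: v starts 39 m/s; Δx = 39·2 + ½·-3·2² = 72 m; v ends 33 m/s.
7–11 s: v starts 33 m/s; Δx = 33·4 + ½·-10·4² = 52 m; v ends -7 m/s.
x(11) = -10 + Σ Δx = 196.5 m.

196.5 m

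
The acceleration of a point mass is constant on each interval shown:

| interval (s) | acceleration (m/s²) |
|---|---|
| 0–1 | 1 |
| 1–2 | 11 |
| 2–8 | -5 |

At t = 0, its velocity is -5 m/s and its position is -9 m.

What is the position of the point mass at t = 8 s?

On each constant-a segment, Δv = aΔt and Δx = v₀Δt + ½aΔt²; chain segment to segment.
0–1 s: v starts -5 m/s; Δx = -5·1 + ½·1·1² = -4.5 m; v ends -4 m/s.
1–2 s: v starts -4 m/s; Δx = -4·1 + ½·11·1² = 1.5 m; v ends 7 m/s.
2–8 s: v starts 7 m/s; Δx = 7·6 + ½·-5·6² = -48 m; v ends -23 m/s.
x(8) = -9 + Σ Δx = -60 m.

-60 m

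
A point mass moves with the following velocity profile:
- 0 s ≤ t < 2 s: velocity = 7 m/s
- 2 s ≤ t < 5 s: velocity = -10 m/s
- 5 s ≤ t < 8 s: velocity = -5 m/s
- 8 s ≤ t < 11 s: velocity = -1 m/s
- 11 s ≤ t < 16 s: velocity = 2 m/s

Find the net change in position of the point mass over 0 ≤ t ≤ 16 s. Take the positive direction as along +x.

-24 m

Displacement is the signed area under the v-t curve.
0–2 s: 7 × 2 = 14 m
2–5 s: -10 × 3 = -30 m
5–8 s: -5 × 3 = -15 m
8–11 s: -1 × 3 = -3 m
11–16 s: 2 × 5 = 10 m
Net displacement = -24 m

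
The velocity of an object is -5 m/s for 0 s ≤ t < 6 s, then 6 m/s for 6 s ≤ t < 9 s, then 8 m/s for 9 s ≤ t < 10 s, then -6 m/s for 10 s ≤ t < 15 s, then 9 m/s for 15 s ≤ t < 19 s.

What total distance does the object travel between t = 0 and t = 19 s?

122 m

Distance (not displacement) is the total path length: add the absolute areas under v-t.
0–6 s: |-5| × 6 = 30 m
6–9 s: |6| × 3 = 18 m
9–10 s: |8| × 1 = 8 m
10–15 s: |-6| × 5 = 30 m
15–19 s: |9| × 4 = 36 m
Total distance = 122 m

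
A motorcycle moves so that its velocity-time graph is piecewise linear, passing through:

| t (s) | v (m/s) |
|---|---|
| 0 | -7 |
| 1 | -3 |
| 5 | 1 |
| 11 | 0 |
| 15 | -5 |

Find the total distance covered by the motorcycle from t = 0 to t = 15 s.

23 m

Distance (not displacement) is the total path length: add the absolute areas under v-t.
0–1 s: |½(-7 + -3)(1)| = 5 m
1–5 s: v = 0 at t = 4 s; triangle areas 4.5 + 0.5 = 5 m
5–11 s: |½(1 + 0)(6)| = 3 m
11–15 s: |½(0 + -5)(4)| = 10 m
Total distance = 23 m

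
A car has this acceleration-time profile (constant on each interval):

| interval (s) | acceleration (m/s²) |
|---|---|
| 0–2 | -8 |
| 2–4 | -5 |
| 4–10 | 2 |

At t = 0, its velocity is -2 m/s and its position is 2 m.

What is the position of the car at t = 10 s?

On each constant-a segment, Δv = aΔt and Δx = v₀Δt + ½aΔt²; chain segment to segment.
0–2 s: v starts -2 m/s; Δx = -2·2 + ½·-8·2² = -20 m; v ends -18 m/s.
2–4 s: v starts -18 m/s; Δx = -18·2 + ½·-5·2² = -46 m; v ends -28 m/s.
4–10 s: v starts -28 m/s; Δx = -28·6 + ½·2·6² = -132 m; v ends -16 m/s.
x(10) = 2 + Σ Δx = -196 m.

-196 m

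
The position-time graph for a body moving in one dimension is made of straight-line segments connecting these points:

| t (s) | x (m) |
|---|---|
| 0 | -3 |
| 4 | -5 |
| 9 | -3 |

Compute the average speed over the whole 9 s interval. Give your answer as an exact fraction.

4/9 m/s

Average speed = (total path length)/(elapsed time); on a piecewise-linear x-t graph the path length is Σ|Δx|.
0–4 s: |Δx| = |-5 − -3| = 2 m
4–9 s: |Δx| = |-3 − -5| = 2 m
Total path = 4 m; average speed = 4/9 = 4/9 m/s.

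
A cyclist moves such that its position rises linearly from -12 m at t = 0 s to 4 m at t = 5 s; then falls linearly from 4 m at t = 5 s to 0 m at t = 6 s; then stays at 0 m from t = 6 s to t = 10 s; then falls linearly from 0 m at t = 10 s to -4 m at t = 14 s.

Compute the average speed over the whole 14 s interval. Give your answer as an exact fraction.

Average speed = (total path length)/(elapsed time); on a piecewise-linear x-t graph the path length is Σ|Δx|.
0–5 s: |Δx| = |4 − -12| = 16 m
5–6 s: |Δx| = |0 − 4| = 4 m
6–10 s: |Δx| = |0 − 0| = 0 m
10–14 s: |Δx| = |-4 − 0| = 4 m
Total path = 24 m; average speed = 24/14 = 12/7 m/s.

12/7 m/s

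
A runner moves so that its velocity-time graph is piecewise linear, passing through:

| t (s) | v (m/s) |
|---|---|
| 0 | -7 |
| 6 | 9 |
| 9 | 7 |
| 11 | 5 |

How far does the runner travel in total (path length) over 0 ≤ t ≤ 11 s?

60.375 m

Total distance travelled is ∫|v| dt — sum the magnitudes of each area piece.
0–6 s: v = 0 at t = 2.625 s; triangle areas 9.1875 + 15.1875 = 24.375 m
6–9 s: |½(9 + 7)(3)| = 24 m
9–11 s: |½(7 + 5)(2)| = 12 m
Total distance = 60.375 m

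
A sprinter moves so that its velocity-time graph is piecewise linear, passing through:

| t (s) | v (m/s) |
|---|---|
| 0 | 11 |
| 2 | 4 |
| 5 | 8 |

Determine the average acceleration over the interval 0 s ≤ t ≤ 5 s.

-0.6 m/s²

Average acceleration = Δv/Δt = (8 − 11)/(5 − 0) = -0.6 m/s².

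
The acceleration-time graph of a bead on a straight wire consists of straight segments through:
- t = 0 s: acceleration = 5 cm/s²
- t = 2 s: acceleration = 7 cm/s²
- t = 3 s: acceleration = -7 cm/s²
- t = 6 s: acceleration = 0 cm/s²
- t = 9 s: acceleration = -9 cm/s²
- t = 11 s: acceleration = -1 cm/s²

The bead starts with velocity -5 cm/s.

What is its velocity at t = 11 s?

-27 cm/s

Δv equals the area under the a-t graph; then v = v₀ + Δv.
0–2 s: ½(5 + 7)(2) = 12 cm/s
2–3 s: ½(7 + -7)(1) = 0 cm/s
3–6 s: ½(-7 + 0)(3) = -10.5 cm/s
6–9 s: ½(0 + -9)(3) = -13.5 cm/s
9–11 s: ½(-9 + -1)(2) = -10 cm/s
Δv = -22 cm/s, so v(11) = -5 + (-22) = -27 cm/s.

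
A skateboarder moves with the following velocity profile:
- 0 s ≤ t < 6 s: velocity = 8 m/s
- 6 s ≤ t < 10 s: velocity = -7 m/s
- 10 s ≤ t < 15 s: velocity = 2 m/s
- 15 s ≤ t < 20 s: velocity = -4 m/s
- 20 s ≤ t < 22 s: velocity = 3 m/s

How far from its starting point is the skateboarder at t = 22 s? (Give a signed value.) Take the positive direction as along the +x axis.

16 m

Displacement is the signed area under the v-t curve.
0–6 s: 8 × 6 = 48 m
6–10 s: -7 × 4 = -28 m
10–15 s: 2 × 5 = 10 m
15–20 s: -4 × 5 = -20 m
20–22 s: 3 × 2 = 6 m
Net displacement = 16 m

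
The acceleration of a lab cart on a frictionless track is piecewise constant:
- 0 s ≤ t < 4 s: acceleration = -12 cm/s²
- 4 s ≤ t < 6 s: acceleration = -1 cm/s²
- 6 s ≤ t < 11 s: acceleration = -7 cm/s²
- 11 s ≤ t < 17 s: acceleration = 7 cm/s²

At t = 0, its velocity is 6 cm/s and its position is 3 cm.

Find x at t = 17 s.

On each constant-a segment, Δv = aΔt and Δx = v₀Δt + ½aΔt²; chain segment to segment.
0–4 s: v starts 6 cm/s; Δx = 6·4 + ½·-12·4² = -72 cm; v ends -42 cm/s.
4–6 s: v starts -42 cm/s; Δx = -42·2 + ½·-1·2² = -86 cm; v ends -44 cm/s.
6–11 s: v starts -44 cm/s; Δx = -44·5 + ½·-7·5² = -307.5 cm; v ends -79 cm/s.
11–17 s: v starts -79 cm/s; Δx = -79·6 + ½·7·6² = -348 cm; v ends -37 cm/s.
x(17) = 3 + Σ Δx = -810.5 cm.

-810.5 cm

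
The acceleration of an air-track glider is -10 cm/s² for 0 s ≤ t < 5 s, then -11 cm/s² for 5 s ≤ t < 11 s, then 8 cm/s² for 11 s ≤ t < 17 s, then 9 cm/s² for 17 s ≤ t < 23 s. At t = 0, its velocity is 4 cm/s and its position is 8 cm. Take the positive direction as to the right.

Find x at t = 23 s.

On each constant-a segment, Δv = aΔt and Δx = v₀Δt + ½aΔt²; chain segment to segment.
0–5 s: v starts 4 cm/s; Δx = 4·5 + ½·-10·5² = -105 cm; v ends -46 cm/s.
5–11 s: v starts -46 cm/s; Δx = -46·6 + ½·-11·6² = -474 cm; v ends -112 cm/s.
11–17 s: v starts -112 cm/s; Δx = -112·6 + ½·8·6² = -528 cm; v ends -64 cm/s.
17–23 s: v starts -64 cm/s; Δx = -64·6 + ½·9·6² = -222 cm; v ends -10 cm/s.
x(23) = 8 + Σ Δx = -1321 cm.

-1321 cm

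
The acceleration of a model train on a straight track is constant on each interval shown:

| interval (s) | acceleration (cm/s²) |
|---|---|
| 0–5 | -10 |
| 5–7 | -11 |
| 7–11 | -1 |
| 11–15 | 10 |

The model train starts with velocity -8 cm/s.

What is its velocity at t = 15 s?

-44 cm/s

Δv equals the area under the a-t graph; then v = v₀ + Δv.
0–5 s: -10 × 5 = -50 cm/s
5–7 s: -11 × 2 = -22 cm/s
7–11 s: -1 × 4 = -4 cm/s
11–15 s: 10 × 4 = 40 cm/s
Δv = -36 cm/s, so v(15) = -8 + (-36) = -44 cm/s.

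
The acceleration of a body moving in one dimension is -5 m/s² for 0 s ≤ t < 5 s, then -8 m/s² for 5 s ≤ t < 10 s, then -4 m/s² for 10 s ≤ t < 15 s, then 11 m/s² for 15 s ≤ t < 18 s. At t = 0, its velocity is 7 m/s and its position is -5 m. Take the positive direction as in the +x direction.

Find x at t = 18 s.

-747 m

On each constant-a segment, Δv = aΔt and Δx = v₀Δt + ½aΔt²; chain segment to segment.
0–5 s: v starts 7 m/s; Δx = 7·5 + ½·-5·5² = -27.5 m; v ends -18 m/s.
5–10 s: v starts -18 m/s; Δx = -18·5 + ½·-8·5² = -190 m; v ends -58 m/s.
10–15 s: v starts -58 m/s; Δx = -58·5 + ½·-4·5² = -340 m; v ends -78 m/s.
15–18 s: v starts -78 m/s; Δx = -78·3 + ½·11·3² = -184.5 m; v ends -45 m/s.
x(18) = -5 + Σ Δx = -747 m.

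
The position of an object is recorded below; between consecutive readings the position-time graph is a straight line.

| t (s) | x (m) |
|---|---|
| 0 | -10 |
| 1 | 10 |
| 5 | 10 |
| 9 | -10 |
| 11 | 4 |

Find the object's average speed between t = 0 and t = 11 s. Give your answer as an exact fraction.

Average speed = (total path length)/(elapsed time); on a piecewise-linear x-t graph the path length is Σ|Δx|.
0–1 s: |Δx| = |10 − -10| = 20 m
1–5 s: |Δx| = |10 − 10| = 0 m
5–9 s: |Δx| = |-10 − 10| = 20 m
9–11 s: |Δx| = |4 − -10| = 14 m
Total path = 54 m; average speed = 54/11 = 54/11 m/s.

54/11 m/s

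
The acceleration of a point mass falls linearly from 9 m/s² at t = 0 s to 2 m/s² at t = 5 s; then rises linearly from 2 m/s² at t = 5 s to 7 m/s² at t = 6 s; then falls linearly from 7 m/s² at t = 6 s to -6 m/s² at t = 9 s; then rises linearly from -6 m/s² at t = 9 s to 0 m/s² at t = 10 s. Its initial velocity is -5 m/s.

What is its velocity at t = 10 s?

25.5 m/s

Δv equals the area under the a-t graph; then v = v₀ + Δv.
0–5 s: ½(9 + 2)(5) = 27.5 m/s
5–6 s: ½(2 + 7)(1) = 4.5 m/s
6–9 s: ½(7 + -6)(3) = 1.5 m/s
9–10 s: ½(-6 + 0)(1) = -3 m/s
Δv = 30.5 m/s, so v(10) = -5 + (30.5) = 25.5 m/s.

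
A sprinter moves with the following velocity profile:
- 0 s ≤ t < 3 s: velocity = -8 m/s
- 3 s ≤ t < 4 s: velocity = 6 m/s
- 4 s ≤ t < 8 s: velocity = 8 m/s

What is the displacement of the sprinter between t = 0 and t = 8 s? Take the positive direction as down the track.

Displacement is the signed area under the v-t curve.
0–3 s: -8 × 3 = -24 m
3–4 s: 6 × 1 = 6 m
4–8 s: 8 × 4 = 32 m
Net displacement = 14 m

14 m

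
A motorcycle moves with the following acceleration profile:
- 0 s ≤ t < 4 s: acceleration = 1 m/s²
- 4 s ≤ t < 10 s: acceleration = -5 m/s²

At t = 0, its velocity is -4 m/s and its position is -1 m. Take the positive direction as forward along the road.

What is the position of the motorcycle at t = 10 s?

-99 m

On each constant-a segment, Δv = aΔt and Δx = v₀Δt + ½aΔt²; chain segment to segment.
0–4 s: v starts -4 m/s; Δx = -4·4 + ½·1·4² = -8 m; v ends 0 m/s.
4–10 s: v starts 0 m/s; Δx = 0·6 + ½·-5·6² = -90 m; v ends -30 m/s.
x(10) = -1 + Σ Δx = -99 m.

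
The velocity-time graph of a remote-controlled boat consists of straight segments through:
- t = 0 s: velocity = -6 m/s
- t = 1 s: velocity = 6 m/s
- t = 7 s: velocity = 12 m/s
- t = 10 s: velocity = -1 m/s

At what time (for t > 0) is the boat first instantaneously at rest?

t = 0.5 s

v changes sign on 0–1 s (from -6 to 6); the graph is linear there, so v = 0 at t = 0 + (6)·(1 − 0)/(6 − -6) = 0.5 s.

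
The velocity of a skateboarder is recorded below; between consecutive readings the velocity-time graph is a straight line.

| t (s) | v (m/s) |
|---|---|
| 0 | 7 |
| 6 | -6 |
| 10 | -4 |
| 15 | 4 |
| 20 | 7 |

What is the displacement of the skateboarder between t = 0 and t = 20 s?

10.5 m

Net displacement equals the area under the velocity-time graph (areas below the axis count negative).
0–6 s: ½(7 + -6)(6) = 3 m
6–10 s: ½(-6 + -4)(4) = -20 m
10–15 s: ½(-4 + 4)(5) = 0 m
15–20 s: ½(4 + 7)(5) = 27.5 m
Net displacement = 10.5 m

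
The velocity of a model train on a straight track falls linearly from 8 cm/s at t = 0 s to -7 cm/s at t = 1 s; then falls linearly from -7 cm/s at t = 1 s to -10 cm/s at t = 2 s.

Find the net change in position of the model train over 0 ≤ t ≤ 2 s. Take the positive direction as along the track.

Net displacement equals the area under the velocity-time graph (areas below the axis count negative).
0–1 s: ½(8 + -7)(1) = 0.5 cm
1–2 s: ½(-7 + -10)(1) = -8.5 cm
Net displacement = -8 cm

-8 cm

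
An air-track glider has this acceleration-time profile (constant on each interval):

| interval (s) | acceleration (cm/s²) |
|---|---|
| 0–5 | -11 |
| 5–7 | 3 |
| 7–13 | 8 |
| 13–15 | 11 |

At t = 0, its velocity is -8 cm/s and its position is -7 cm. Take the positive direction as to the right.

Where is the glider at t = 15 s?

-498.5 cm

On each constant-a segment, Δv = aΔt and Δx = v₀Δt + ½aΔt²; chain segment to segment.
0–5 s: v starts -8 cm/s; Δx = -8·5 + ½·-11·5² = -177.5 cm; v ends -63 cm/s.
5–7 s: v starts -63 cm/s; Δx = -63·2 + ½·3·2² = -120 cm; v ends -57 cm/s.
7–13 s: v starts -57 cm/s; Δx = -57·6 + ½·8·6² = -198 cm; v ends -9 cm/s.
13–15 s: v starts -9 cm/s; Δx = -9·2 + ½·11·2² = 4 cm; v ends 13 cm/s.
x(15) = -7 + Σ Δx = -498.5 cm.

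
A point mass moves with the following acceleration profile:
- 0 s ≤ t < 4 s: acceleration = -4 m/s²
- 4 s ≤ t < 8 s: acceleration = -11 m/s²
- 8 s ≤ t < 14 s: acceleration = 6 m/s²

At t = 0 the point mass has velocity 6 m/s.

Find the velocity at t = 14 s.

Δv equals the area under the a-t graph; then v = v₀ + Δv.
0–4 s: -4 × 4 = -16 m/s
4–8 s: -11 × 4 = -44 m/s
8–14 s: 6 × 6 = 36 m/s
Δv = -24 m/s, so v(14) = 6 + (-24) = -18 m/s.

-18 m/s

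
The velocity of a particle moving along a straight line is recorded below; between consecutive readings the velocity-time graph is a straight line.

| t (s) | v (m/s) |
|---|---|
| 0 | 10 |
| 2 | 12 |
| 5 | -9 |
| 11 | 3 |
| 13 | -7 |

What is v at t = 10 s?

On 5–11 s the graph is linear from -9 to 3 m/s: v(10) = -9 + (3 − -9)·(10 − 5)/(11 − 5) = 1 m/s.

1 m/s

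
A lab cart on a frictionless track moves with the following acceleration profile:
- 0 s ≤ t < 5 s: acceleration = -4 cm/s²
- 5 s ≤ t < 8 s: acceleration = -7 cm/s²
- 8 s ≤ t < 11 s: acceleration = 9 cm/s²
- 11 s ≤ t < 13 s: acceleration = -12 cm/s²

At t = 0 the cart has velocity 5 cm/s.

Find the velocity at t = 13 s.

Δv equals the area under the a-t graph; then v = v₀ + Δv.
0–5 s: -4 × 5 = -20 cm/s
5–8 s: -7 × 3 = -21 cm/s
8–11 s: 9 × 3 = 27 cm/s
11–13 s: -12 × 2 = -24 cm/s
Δv = -38 cm/s, so v(13) = 5 + (-38) = -33 cm/s.

-33 cm/s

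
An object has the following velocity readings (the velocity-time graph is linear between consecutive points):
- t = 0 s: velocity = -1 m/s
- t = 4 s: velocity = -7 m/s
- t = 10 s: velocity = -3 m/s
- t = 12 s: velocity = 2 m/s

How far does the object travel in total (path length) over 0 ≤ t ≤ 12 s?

Total distance travelled is ∫|v| dt — sum the magnitudes of each area piece.
0–4 s: |½(-1 + -7)(4)| = 16 m
4–10 s: |½(-7 + -3)(6)| = 30 m
10–12 s: v = 0 at t = 11.2 s; triangle areas 1.8 + 0.8 = 2.6 m
Total distance = 48.6 m

48.6 m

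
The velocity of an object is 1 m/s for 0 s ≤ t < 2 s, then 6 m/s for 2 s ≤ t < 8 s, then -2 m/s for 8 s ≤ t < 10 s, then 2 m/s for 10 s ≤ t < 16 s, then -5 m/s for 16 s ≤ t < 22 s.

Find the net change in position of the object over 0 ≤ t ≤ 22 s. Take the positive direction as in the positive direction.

Net displacement equals the area under the velocity-time graph (areas below the axis count negative).
0–2 s: 1 × 2 = 2 m
2–8 s: 6 × 6 = 36 m
8–10 s: -2 × 2 = -4 m
10–16 s: 2 × 6 = 12 m
16–22 s: -5 × 6 = -30 m
Net displacement = 16 m

16 m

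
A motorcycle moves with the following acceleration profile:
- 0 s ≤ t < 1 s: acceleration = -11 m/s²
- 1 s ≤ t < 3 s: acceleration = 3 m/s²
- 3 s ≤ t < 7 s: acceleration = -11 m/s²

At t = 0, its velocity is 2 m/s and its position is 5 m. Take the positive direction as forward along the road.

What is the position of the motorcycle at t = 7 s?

On each constant-a segment, Δv = aΔt and Δx = v₀Δt + ½aΔt²; chain segment to segment.
0–1 s: v starts 2 m/s; Δx = 2·1 + ½·-11·1² = -3.5 m; v ends -9 m/s.
1–3 s: v starts -9 m/s; Δx = -9·2 + ½·3·2² = -12 m; v ends -3 m/s.
3–7 s: v starts -3 m/s; Δx = -3·4 + ½·-11·4² = -100 m; v ends -47 m/s.
x(7) = 5 + Σ Δx = -110.5 m.

-110.5 m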